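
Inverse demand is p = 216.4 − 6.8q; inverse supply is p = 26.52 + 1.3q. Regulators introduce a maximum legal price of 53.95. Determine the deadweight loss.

22.21

Competitive equilibrium: 216.4 − 6.8q = 26.52 + 1.3q → q* = 23.442, p* = 56.9946.
At the ceiling p = 53.95, quantity supplied = (53.95 − 26.52)/1.3 = 21.1.
Willingness to pay at q' = 21.1: 216.4 − 6.8·21.1 = 72.92.
Δq = 23.442 − 21.1 = 2.342; wedge = 72.92 − 53.95 = 18.97.
Deadweight loss = ½ × 2.342 × 18.97 = 22.21.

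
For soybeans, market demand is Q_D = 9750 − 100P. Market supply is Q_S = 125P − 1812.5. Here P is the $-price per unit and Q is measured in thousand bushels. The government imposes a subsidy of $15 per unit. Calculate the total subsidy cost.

In inverse form: demand P = 97.5 − 0.01Q, supply P = 14.5 + 0.008Q.
Competitive equilibrium: 97.5 − 0.01Q = 14.5 + 0.008Q → Q* = 4611.1111, P* = 51.3889.
The subsidy lowers effective supply by 15: P = 0.008Q − 0.5.
New quantity: 97.5 − 0.01Q = 0.008Q − 0.5 → Q' = 5444.4444.
Total subsidy cost = 15 × 5444.4444 = $81666.67 thousand.

$81666.67 thousand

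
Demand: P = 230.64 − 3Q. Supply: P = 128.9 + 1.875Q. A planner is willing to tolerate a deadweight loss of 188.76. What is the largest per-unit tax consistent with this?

Competitive equilibrium: 230.64 − 3Q = 128.9 + 1.875Q → Q* = 20.8697, P* = 168.0308.
A tax t gives ΔQ = t/4.875 and wedge t, so DWL = t²/9.75.
t²/9.75 = 188.76 → t² = 1840.41 → t = 42.9.

42.9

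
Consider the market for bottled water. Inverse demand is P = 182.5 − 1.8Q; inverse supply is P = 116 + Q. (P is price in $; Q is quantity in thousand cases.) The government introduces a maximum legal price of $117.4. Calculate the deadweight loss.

Competitive equilibrium: 182.5 − 1.8Q = 116 + Q → Q* = 23.75, P* = 139.75.
At the ceiling P = 117.4, quantity supplied = (117.4 − 116)/1 = 1.4.
Willingness to pay at Q' = 1.4: 182.5 − 1.8·1.4 = 179.98.
ΔQ = 23.75 − 1.4 = 22.35; wedge = 179.98 − 117.4 = 62.58.
Deadweight loss = ½ × 22.35 × 62.58 = $699.33 thousand.

$699.33 thousand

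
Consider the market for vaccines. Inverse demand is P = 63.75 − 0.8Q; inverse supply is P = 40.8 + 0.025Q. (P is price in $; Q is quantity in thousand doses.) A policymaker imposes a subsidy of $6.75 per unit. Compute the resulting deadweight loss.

$27.61 thousand

Competitive equilibrium: 63.75 − 0.8Q = 40.8 + 0.025Q → Q* = 27.8182, P* = 41.4955.
The subsidy lowers effective supply by 6.75: P = 34.05 + 0.025Q.
New quantity: 63.75 − 0.8Q = 34.05 + 0.025Q → Q' = 36.
Overproduction ΔQ = 36 − 27.8182 = 8.1818; wedge = subsidy = 6.75.
Deadweight loss = ½ × 8.1818 × 6.75 = $27.61 thousand.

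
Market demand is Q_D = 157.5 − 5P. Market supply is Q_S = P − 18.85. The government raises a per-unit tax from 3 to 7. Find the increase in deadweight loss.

16.67

In inverse form: demand P = 31.5 − 0.2Q, supply P = 18.85 + Q.
Competitive equilibrium: 31.5 − 0.2Q = 18.85 + Q → Q* = 10.5417, P* = 29.3917.
For a per-unit tax t: ΔQ = t/1.2, so DWL = ½·t·(t/1.2) = t²/2.4.
At t = 3: DWL = 3.75. At t = 7: DWL = 20.417.
Increase = 20.417 − 3.75 = 16.67.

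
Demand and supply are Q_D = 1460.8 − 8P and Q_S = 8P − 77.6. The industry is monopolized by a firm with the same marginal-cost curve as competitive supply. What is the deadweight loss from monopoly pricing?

In inverse form: demand P = 182.6 − 0.125Q, supply P = 9.7 + 0.125Q.
Competitive equilibrium: 182.6 − 0.125Q = 9.7 + 0.125Q → Q* = 691.6, P* = 96.15.
Marginal revenue: MR = 182.6 − 0.25Q. Set MR = MC: 182.6 − 0.25Q = 9.7 + 0.125Q → Q_m = 461.06667.
Price P_m = 182.6 − 0.125·461.06667 = 124.96667; MC(Q_m) = 9.7 + 0.125·461.06667 = 67.33333.
Competitive Q* = 691.6, so ΔQ = 230.53333; wedge = 124.96667 − 67.33333 = 57.63334.
The triangle = ½ × 230.53333 × 57.63334 = 6643.20.

6643.20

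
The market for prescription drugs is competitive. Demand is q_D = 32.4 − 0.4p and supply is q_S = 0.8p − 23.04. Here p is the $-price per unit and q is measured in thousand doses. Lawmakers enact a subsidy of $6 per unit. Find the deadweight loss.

In inverse form: demand p = 81 − 2.5q, supply p = 28.8 + 1.25q.
Competitive equilibrium: 81 − 2.5q = 28.8 + 1.25q → q* = 13.92, p* = 46.2.
The subsidy lowers effective supply by 6: p = 22.8 + 1.25q.
New quantity: 81 − 2.5q = 22.8 + 1.25q → q' = 15.52.
Overproduction Δq = 15.52 − 13.92 = 1.6; wedge = subsidy = 6.
The triangle = ½ × 1.6 × 6 = $4.80 thousand.

$4.80 thousand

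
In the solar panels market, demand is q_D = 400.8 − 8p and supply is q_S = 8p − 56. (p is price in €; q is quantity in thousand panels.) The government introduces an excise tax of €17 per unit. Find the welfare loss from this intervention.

€578 thousand

In inverse form: demand p = 50.1 − 0.125q, supply p = 7 + 0.125q.
Competitive equilibrium: 50.1 − 0.125q = 7 + 0.125q → q* = 172.4, p* = 28.55.
With the tax, the buyer price exceeds the seller price by 17: (50.1 − 0.125q) − (7 + 0.125q) = 17 → q' = 104.4.
Δq = 172.4 − 104.4 = 68; the wedge equals the tax, 17.
DWL = ½ × 68 × 17 = €578 thousand.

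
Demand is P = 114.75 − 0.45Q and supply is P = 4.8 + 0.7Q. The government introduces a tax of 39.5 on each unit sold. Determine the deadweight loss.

678.37

Competitive equilibrium: 114.75 − 0.45Q = 4.8 + 0.7Q → Q* = 95.6087, P* = 71.7261.
With the tax, the buyer price exceeds the seller price by 39.5: (114.75 − 0.45Q) − (4.8 + 0.7Q) = 39.5 → Q' = 61.2609.
ΔQ = 95.6087 − 61.2609 = 34.3478; the wedge equals the tax, 39.5.
Welfare loss = ½ × 34.3478 × 39.5 = 678.37.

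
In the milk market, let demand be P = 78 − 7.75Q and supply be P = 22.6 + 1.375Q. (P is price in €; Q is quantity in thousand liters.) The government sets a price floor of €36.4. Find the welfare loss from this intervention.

€2.26 thousand

Competitive equilibrium: 78 − 7.75Q = 22.6 + 1.375Q → Q* = 6.0712, P* = 30.9479.
At the floor P = 36.4, quantity demanded = (78 − 36.4)/7.75 = 5.3677.
Sellers' marginal cost at Q' = 5.3677: 22.6 + 1.375·5.3677 = 29.9806.
ΔQ = 6.0712 − 5.3677 = 0.7035; wedge = 36.4 − 29.9806 = 6.4194.
Welfare loss = ½ × 0.7035 × 6.4194 = €2.26 thousand.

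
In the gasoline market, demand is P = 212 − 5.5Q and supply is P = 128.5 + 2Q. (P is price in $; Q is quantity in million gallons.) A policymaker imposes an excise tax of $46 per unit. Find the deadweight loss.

Competitive equilibrium: 212 − 5.5Q = 128.5 + 2Q → Q* = 11.1333, P* = 150.7667.
With the tax, the buyer price exceeds the seller price by 46: (212 − 5.5Q) − (128.5 + 2Q) = 46 → Q' = 5.
ΔQ = 11.1333 − 5 = 6.1333; the wedge equals the tax, 46.
The triangle = ½ × 6.1333 × 46 = $141.07 million.

$141.07 million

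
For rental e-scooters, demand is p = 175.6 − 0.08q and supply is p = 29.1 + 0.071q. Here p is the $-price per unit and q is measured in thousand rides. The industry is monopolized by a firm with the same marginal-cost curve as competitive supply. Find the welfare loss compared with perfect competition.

$8523.62 thousand

Competitive equilibrium: 175.6 − 0.08q = 29.1 + 0.071q → q* = 970.19868, p* = 97.98411.
Marginal revenue: MR = 175.6 − 0.16q. Set MR = MC: 175.6 − 0.16q = 29.1 + 0.071q → q_m = 634.19913.
Price p_m = 175.6 − 0.08·634.19913 = 124.86407; MC(q_m) = 29.1 + 0.071·634.19913 = 74.12814.
Competitive q* = 970.19868, so Δq = 335.99955; wedge = 124.86407 − 74.12814 = 50.73593.
Deadweight loss = ½ × 335.99955 × 50.73593 = $8523.62 thousand.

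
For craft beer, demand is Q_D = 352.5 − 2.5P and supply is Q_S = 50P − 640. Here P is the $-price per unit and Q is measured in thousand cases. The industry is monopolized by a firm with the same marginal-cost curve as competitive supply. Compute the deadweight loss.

In inverse form: demand P = 141 − 0.4Q, supply P = 12.8 + 0.02Q.
Competitive equilibrium: 141 − 0.4Q = 12.8 + 0.02Q → Q* = 305.2381, P* = 18.9048.
Marginal revenue: MR = 141 − 0.8Q. Set MR = MC: 141 − 0.8Q = 12.8 + 0.02Q → Q_m = 156.3415.
Price P_m = 141 − 0.4·156.3415 = 78.4634; MC(Q_m) = 12.8 + 0.02·156.3415 = 15.9268.
Competitive Q* = 305.2381, so ΔQ = 148.8966; wedge = 78.4634 − 15.9268 = 62.5366.
The triangle = ½ × 148.8966 × 62.5366 = $4655.74 thousand.

$4655.74 thousand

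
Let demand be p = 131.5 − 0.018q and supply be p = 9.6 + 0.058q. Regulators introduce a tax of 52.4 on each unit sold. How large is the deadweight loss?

Competitive equilibrium: 131.5 − 0.018q = 9.6 + 0.058q → q* = 1603.9474, p* = 102.6289.
With the tax, the buyer price exceeds the seller price by 52.4: (131.5 − 0.018q) − (9.6 + 0.058q) = 52.4 → q' = 914.4737.
Δq = 1603.9474 − 914.4737 = 689.4737; the wedge equals the tax, 52.4.
DWL = ½ × 689.4737 × 52.4 = 18064.21.

18064.21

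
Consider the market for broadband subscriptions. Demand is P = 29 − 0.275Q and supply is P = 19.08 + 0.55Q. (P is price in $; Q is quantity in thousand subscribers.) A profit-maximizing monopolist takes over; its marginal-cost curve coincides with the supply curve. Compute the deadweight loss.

Competitive equilibrium: 29 − 0.275Q = 19.08 + 0.55Q → Q* = 12.0242, P* = 25.6933.
Marginal revenue: MR = 29 − 0.55Q. Set MR = MC: 29 − 0.55Q = 19.08 + 0.55Q → Q_m = 9.0182.
Price P_m = 29 − 0.275·9.0182 = 26.52; MC(Q_m) = 19.08 + 0.55·9.0182 = 24.04.
Competitive Q* = 12.0242, so ΔQ = 3.006; wedge = 26.52 − 24.04 = 2.48.
The triangle = ½ × 3.006 × 2.48 = $3.73 thousand.

$3.73 thousand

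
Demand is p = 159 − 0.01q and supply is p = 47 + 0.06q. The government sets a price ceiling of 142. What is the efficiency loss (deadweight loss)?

9.72

Competitive equilibrium: 159 − 0.01q = 47 + 0.06q → q* = 1600, p* = 143.
At the ceiling p = 142, quantity supplied = (142 − 47)/0.06 = 1583.3333.
Willingness to pay at q' = 1583.3333: 159 − 0.01·1583.3333 = 143.1667.
Δq = 1600 − 1583.3333 = 16.6667; wedge = 143.1667 − 142 = 1.1667.
DWL = ½ × 16.6667 × 1.1667 = 9.72.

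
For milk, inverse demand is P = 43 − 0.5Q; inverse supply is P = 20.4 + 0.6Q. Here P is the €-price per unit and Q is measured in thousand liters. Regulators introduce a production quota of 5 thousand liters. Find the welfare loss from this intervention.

€132.91 thousand

Competitive equilibrium: 43 − 0.5Q = 20.4 + 0.6Q → Q* = 20.5455, P* = 32.7273.
At Q = 5: demand price = 43 − 0.5·5 = 40.5; supply price = 20.4 + 0.6·5 = 23.4.
ΔQ = 20.5455 − 5 = 15.5455; wedge = 40.5 − 23.4 = 17.1.
Deadweight loss = ½ × 15.5455 × 17.1 = €132.91 thousand.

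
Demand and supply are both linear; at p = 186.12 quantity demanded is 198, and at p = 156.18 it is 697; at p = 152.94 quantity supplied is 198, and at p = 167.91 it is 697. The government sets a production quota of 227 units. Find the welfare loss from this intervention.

5191.805

Demand slope = (156.18 − 186.12)/(697 − 198) = −0.06, so p = 198 − 0.06q.
Supply slope = (167.91 − 152.94)/(697 − 198) = 0.03, so p = 147 + 0.03q.
Competitive equilibrium: 198 − 0.06q = 147 + 0.03q → q* = 566.66667, p* = 164.
At q = 227: demand price = 198 − 0.06·227 = 184.38; supply price = 147 + 0.03·227 = 153.81.
Δq = 566.66667 − 227 = 339.66667; wedge = 184.38 − 153.81 = 30.57.
The triangle = ½ × 339.66667 × 30.57 = 5191.805.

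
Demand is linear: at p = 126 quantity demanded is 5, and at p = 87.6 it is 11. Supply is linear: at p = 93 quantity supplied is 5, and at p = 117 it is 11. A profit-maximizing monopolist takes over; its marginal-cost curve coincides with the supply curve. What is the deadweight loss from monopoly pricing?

Demand slope = (87.6 − 126)/(11 − 5) = −6.4, so p = 158 − 6.4q.
Supply slope = (117 − 93)/(11 − 5) = 4, so p = 73 + 4q.
Competitive equilibrium: 158 − 6.4q = 73 + 4q → q* = 8.1731, p* = 105.6923.
Marginal revenue: MR = 158 − 12.8q. Set MR = MC: 158 − 12.8q = 73 + 4q → q_m = 5.0595.
Price p_m = 158 − 6.4·5.0595 = 125.6192; MC(q_m) = 73 + 4·5.0595 = 93.238.
Competitive q* = 8.1731, so Δq = 3.1136; wedge = 125.6192 − 93.238 = 32.3812.
Welfare loss = ½ × 3.1136 × 32.3812 = 50.41.

50.41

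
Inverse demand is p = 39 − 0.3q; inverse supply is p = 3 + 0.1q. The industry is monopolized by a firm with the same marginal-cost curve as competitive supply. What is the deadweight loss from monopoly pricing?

297.55

Competitive equilibrium: 39 − 0.3q = 3 + 0.1q → q* = 90, p* = 12.
Marginal revenue: MR = 39 − 0.6q. Set MR = MC: 39 − 0.6q = 3 + 0.1q → q_m = 51.4286.
Price p_m = 39 − 0.3·51.4286 = 23.5714; MC(q_m) = 3 + 0.1·51.4286 = 8.1429.
Competitive q* = 90, so Δq = 38.5714; wedge = 23.5714 − 8.1429 = 15.4285.
Deadweight loss = ½ × 38.5714 × 15.4285 = 297.55.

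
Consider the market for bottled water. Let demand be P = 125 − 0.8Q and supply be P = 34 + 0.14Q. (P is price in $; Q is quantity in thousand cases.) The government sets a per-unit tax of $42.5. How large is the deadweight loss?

$960.77 thousand

Competitive equilibrium: 125 − 0.8Q = 34 + 0.14Q → Q* = 96.8085, P* = 47.5532.
With the tax, the buyer price exceeds the seller price by 42.5: (125 − 0.8Q) − (34 + 0.14Q) = 42.5 → Q' = 51.5957.
ΔQ = 96.8085 − 51.5957 = 45.2128; the wedge equals the tax, 42.5.
DWL = ½ × 45.2128 × 42.5 = $960.77 thousand.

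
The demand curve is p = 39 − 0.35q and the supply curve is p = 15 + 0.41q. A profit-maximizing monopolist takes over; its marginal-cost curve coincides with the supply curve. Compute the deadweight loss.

Competitive equilibrium: 39 − 0.35q = 15 + 0.41q → q* = 31.5789, p* = 27.9474.
Marginal revenue: MR = 39 − 0.7q. Set MR = MC: 39 − 0.7q = 15 + 0.41q → q_m = 21.6216.
Price p_m = 39 − 0.35·21.6216 = 31.4324; MC(q_m) = 15 + 0.41·21.6216 = 23.8649.
Competitive q* = 31.5789, so Δq = 9.9573; wedge = 31.4324 − 23.8649 = 7.5675.
Deadweight loss = ½ × 9.9573 × 7.5675 = 37.68.

37.68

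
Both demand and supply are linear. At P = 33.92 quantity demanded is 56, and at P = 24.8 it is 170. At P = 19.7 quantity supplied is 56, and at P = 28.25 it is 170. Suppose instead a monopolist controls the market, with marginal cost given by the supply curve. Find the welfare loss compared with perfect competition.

Demand slope = (24.8 − 33.92)/(170 − 56) = −0.08, so P = 38.4 − 0.08Q.
Supply slope = (28.25 − 19.7)/(170 − 56) = 0.075, so P = 15.5 + 0.075Q.
Competitive equilibrium: 38.4 − 0.08Q = 15.5 + 0.075Q → Q* = 147.74194, P* = 26.58065.
Marginal revenue: MR = 38.4 − 0.16Q. Set MR = MC: 38.4 − 0.16Q = 15.5 + 0.075Q → Q_m = 97.44681.
Price P_m = 38.4 − 0.08·97.44681 = 30.60426; MC(Q_m) = 15.5 + 0.075·97.44681 = 22.80851.
Competitive Q* = 147.74194, so ΔQ = 50.29513; wedge = 30.60426 − 22.80851 = 7.79575.
Deadweight loss = ½ × 50.29513 × 7.79575 = 196.04.

196.04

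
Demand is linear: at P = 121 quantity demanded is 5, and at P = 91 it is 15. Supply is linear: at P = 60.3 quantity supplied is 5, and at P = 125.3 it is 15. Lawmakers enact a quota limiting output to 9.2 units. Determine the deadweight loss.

Demand slope = (91 − 121)/(15 − 5) = −3, so P = 136 − 3Q.
Supply slope = (125.3 − 60.3)/(15 − 5) = 6.5, so P = 27.8 + 6.5Q.
Competitive equilibrium: 136 − 3Q = 27.8 + 6.5Q → Q* = 11.3895, P* = 101.8316.
At Q = 9.2: demand price = 136 − 3·9.2 = 108.4; supply price = 27.8 + 6.5·9.2 = 87.6.
ΔQ = 11.3895 − 9.2 = 2.1895; wedge = 108.4 − 87.6 = 20.8.
The triangle = ½ × 2.1895 × 20.8 = 22.77.

22.77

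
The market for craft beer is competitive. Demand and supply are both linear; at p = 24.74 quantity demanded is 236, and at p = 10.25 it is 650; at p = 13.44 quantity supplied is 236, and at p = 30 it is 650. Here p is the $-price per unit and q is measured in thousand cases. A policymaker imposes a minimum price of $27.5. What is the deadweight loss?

Demand slope = (10.25 − 24.74)/(650 − 236) = −0.035, so p = 33 − 0.035q.
Supply slope = (30 − 13.44)/(650 − 236) = 0.04, so p = 4 + 0.04q.
Competitive equilibrium: 33 − 0.035q = 4 + 0.04q → q* = 386.66667, p* = 19.46667.
At the floor p = 27.5, quantity demanded = (33 − 27.5)/0.035 = 157.14286.
Sellers' marginal cost at q' = 157.14286: 4 + 0.04·157.14286 = 10.28571.
Δq = 386.66667 − 157.14286 = 229.52381; wedge = 27.5 − 10.28571 = 17.21429.
Deadweight loss = ½ × 229.52381 × 17.21429 = $1975.54 thousand.

$1975.54 thousand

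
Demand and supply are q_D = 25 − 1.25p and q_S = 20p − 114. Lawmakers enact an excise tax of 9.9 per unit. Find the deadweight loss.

In inverse form: demand p = 20 − 0.8q, supply p = 5.7 + 0.05q.
Competitive equilibrium: 20 − 0.8q = 5.7 + 0.05q → q* = 16.8235, p* = 6.5412.
With the tax, the buyer price exceeds the seller price by 9.9: (20 − 0.8q) − (5.7 + 0.05q) = 9.9 → q' = 5.1765.
Δq = 16.8235 − 5.1765 = 11.647; the wedge equals the tax, 9.9.
Deadweight loss = ½ × 11.647 × 9.9 = 57.65.

57.65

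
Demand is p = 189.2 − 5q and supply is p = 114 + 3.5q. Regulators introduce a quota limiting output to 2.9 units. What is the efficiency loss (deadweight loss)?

150.31

Competitive equilibrium: 189.2 − 5q = 114 + 3.5q → q* = 8.8471, p* = 144.9647.
At q = 2.9: demand price = 189.2 − 5·2.9 = 174.7; supply price = 114 + 3.5·2.9 = 124.15.
Δq = 8.8471 − 2.9 = 5.9471; wedge = 174.7 − 124.15 = 50.55.
Deadweight loss = ½ × 5.9471 × 50.55 = 150.31.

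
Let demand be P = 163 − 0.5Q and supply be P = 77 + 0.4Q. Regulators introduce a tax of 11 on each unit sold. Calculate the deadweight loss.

67.22

Competitive equilibrium: 163 − 0.5Q = 77 + 0.4Q → Q* = 95.5556, P* = 115.2222.
With the tax, the buyer price exceeds the seller price by 11: (163 − 0.5Q) − (77 + 0.4Q) = 11 → Q' = 83.3333.
ΔQ = 95.5556 − 83.3333 = 12.2223; the wedge equals the tax, 11.
Welfare loss = ½ × 12.2223 × 11 = 67.22.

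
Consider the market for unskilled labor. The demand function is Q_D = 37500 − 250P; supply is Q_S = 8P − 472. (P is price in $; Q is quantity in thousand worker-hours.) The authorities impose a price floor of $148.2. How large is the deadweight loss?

$4208.15 thousand

In inverse form: demand P = 150 − 0.004Q, supply P = 59 + 0.125Q.
Competitive equilibrium: 150 − 0.004Q = 59 + 0.125Q → Q* = 705.4264, P* = 147.1783.
At the floor P = 148.2, quantity demanded = (150 − 148.2)/0.004 = 450.
Sellers' marginal cost at Q' = 450: 59 + 0.125·450 = 115.25.
ΔQ = 705.4264 − 450 = 255.4264; wedge = 148.2 − 115.25 = 32.95.
Welfare loss = ½ × 255.4264 × 32.95 = $4208.15 thousand.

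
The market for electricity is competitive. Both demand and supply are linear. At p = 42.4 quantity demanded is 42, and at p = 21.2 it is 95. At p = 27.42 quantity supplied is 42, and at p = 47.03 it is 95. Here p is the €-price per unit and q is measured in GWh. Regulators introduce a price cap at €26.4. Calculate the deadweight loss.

€189.94

Demand slope = (21.2 − 42.4)/(95 − 42) = −0.4, so p = 59.2 − 0.4q.
Supply slope = (47.03 − 27.42)/(95 − 42) = 0.37, so p = 11.88 + 0.37q.
Competitive equilibrium: 59.2 − 0.4q = 11.88 + 0.37q → q* = 61.4545, p* = 34.6182.
At the ceiling p = 26.4, quantity supplied = (26.4 − 11.88)/0.37 = 39.2432.
Willingness to pay at q' = 39.2432: 59.2 − 0.4·39.2432 = 43.5027.
Δq = 61.4545 − 39.2432 = 22.2113; wedge = 43.5027 − 26.4 = 17.1027.
Deadweight loss = ½ × 22.2113 × 17.1027 = €189.94.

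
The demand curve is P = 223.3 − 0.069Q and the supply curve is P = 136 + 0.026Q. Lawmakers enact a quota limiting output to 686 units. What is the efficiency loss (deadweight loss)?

Competitive equilibrium: 223.3 − 0.069Q = 136 + 0.026Q → Q* = 918.9474, P* = 159.8926.
At Q = 686: demand price = 223.3 − 0.069·686 = 175.966; supply price = 136 + 0.026·686 = 153.836.
ΔQ = 918.9474 − 686 = 232.9474; wedge = 175.966 − 153.836 = 22.13.
The triangle = ½ × 232.9474 × 22.13 = 2577.56.

2577.56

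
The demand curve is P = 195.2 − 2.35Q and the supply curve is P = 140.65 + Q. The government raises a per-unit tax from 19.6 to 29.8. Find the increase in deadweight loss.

75.21

Competitive equilibrium: 195.2 − 2.35Q = 140.65 + Q → Q* = 16.2836, P* = 156.9336.
For a per-unit tax t: ΔQ = t/3.35, so DWL = ½·t·(t/3.35) = t²/6.7.
At t = 19.6: DWL = 57.337. At t = 29.8: DWL = 132.543.
Increase = 132.543 − 57.337 = 75.21.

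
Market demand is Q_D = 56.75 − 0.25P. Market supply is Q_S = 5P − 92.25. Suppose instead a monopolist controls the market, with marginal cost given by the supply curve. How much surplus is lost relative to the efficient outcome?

1232.06

In inverse form: demand P = 227 − 4Q, supply P = 18.45 + 0.2Q.
Competitive equilibrium: 227 − 4Q = 18.45 + 0.2Q → Q* = 49.65476, P* = 28.38095.
Marginal revenue: MR = 227 − 8Q. Set MR = MC: 227 − 8Q = 18.45 + 0.2Q → Q_m = 25.43293.
Price P_m = 227 − 4·25.43293 = 125.26828; MC(Q_m) = 18.45 + 0.2·25.43293 = 23.53659.
Competitive Q* = 49.65476, so ΔQ = 24.22183; wedge = 125.26828 − 23.53659 = 101.73169.
The triangle = ½ × 24.22183 × 101.73169 = 1232.06.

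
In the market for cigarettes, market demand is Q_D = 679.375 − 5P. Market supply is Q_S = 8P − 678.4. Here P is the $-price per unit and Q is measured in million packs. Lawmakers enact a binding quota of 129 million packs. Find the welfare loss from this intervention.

In inverse form: demand P = 135.875 − 0.2Q, supply P = 84.8 + 0.125Q.
Competitive equilibrium: 135.875 − 0.2Q = 84.8 + 0.125Q → Q* = 157.1538, P* = 104.4442.
At Q = 129: demand price = 135.875 − 0.2·129 = 110.075; supply price = 84.8 + 0.125·129 = 100.925.
ΔQ = 157.1538 − 129 = 28.1538; wedge = 110.075 − 100.925 = 9.15.
The triangle = ½ × 28.1538 × 9.15 = $128.80 million.

$128.80 million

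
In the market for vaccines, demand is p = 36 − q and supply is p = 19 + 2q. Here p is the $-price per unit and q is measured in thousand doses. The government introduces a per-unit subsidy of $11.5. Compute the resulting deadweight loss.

Competitive equilibrium: 36 − q = 19 + 2q → q* = 5.6667, p* = 30.3333.
The subsidy lowers effective supply by 11.5: p = 7.5 + 2q.
New quantity: 36 − q = 7.5 + 2q → q' = 9.5.
Overproduction Δq = 9.5 − 5.6667 = 3.8333; wedge = subsidy = 11.5.
The triangle = ½ × 3.8333 × 11.5 = $22.04 thousand.

$22.04 thousand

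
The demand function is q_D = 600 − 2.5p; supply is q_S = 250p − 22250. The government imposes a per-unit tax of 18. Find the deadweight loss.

In inverse form: demand p = 240 − 0.4q, supply p = 89 + 0.004q.
Competitive equilibrium: 240 − 0.4q = 89 + 0.004q → q* = 373.7624, p* = 90.495.
With the tax, the buyer price exceeds the seller price by 18: (240 − 0.4q) − (89 + 0.004q) = 18 → q' = 329.2079.
Δq = 373.7624 − 329.2079 = 44.5545; the wedge equals the tax, 18.
The triangle = ½ × 44.5545 × 18 = 400.99.

400.99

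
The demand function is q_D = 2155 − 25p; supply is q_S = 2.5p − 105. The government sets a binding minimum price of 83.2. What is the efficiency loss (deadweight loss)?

142.55

In inverse form: demand p = 86.2 − 0.04q, supply p = 42 + 0.4q.
Competitive equilibrium: 86.2 − 0.04q = 42 + 0.4q → q* = 100.4545, p* = 82.1818.
At the floor p = 83.2, quantity demanded = (86.2 − 83.2)/0.04 = 75.
Sellers' marginal cost at q' = 75: 42 + 0.4·75 = 72.
Δq = 100.4545 − 75 = 25.4545; wedge = 83.2 − 72 = 11.2.
DWL = ½ × 25.4545 × 11.2 = 142.55.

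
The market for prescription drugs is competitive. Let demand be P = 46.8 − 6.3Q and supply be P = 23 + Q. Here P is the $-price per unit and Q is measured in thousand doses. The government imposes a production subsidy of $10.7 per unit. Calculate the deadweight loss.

$7.84 thousand

Competitive equilibrium: 46.8 − 6.3Q = 23 + Q → Q* = 3.2603, P* = 26.2603.
The subsidy lowers effective supply by 10.7: P = 12.3 + Q.
New quantity: 46.8 − 6.3Q = 12.3 + Q → Q' = 4.726.
Overproduction ΔQ = 4.726 − 3.2603 = 1.4657; wedge = subsidy = 10.7.
Deadweight loss = ½ × 1.4657 × 10.7 = $7.84 thousand.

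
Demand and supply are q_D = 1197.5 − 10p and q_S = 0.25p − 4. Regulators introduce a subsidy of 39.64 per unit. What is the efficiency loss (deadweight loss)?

191.63

In inverse form: demand p = 119.75 − 0.1q, supply p = 16 + 4q.
Competitive equilibrium: 119.75 − 0.1q = 16 + 4q → q* = 25.3049, p* = 117.2195.
The subsidy lowers effective supply by 39.64: p = 4q − 23.64.
New quantity: 119.75 − 0.1q = 4q − 23.64 → q' = 34.9732.
Overproduction Δq = 34.9732 − 25.3049 = 9.6683; wedge = subsidy = 39.64.
The triangle = ½ × 9.6683 × 39.64 = 191.63.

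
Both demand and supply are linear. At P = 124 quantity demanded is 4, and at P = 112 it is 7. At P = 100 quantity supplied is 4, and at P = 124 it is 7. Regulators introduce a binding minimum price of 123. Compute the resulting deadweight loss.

Demand slope = (112 − 124)/(7 − 4) = −4, so P = 140 − 4Q.
Supply slope = (124 − 100)/(7 − 4) = 8, so P = 68 + 8Q.
Competitive equilibrium: 140 − 4Q = 68 + 8Q → Q* = 6, P* = 116.
At the floor P = 123, quantity demanded = (140 − 123)/4 = 4.25.
Sellers' marginal cost at Q' = 4.25: 68 + 8·4.25 = 102.
ΔQ = 6 − 4.25 = 1.75; wedge = 123 − 102 = 21.
Deadweight loss = ½ × 1.75 × 21 = 18.375.

18.375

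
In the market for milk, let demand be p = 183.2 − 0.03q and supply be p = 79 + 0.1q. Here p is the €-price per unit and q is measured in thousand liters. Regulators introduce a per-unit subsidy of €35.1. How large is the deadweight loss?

€4738.50 thousand

Competitive equilibrium: 183.2 − 0.03q = 79 + 0.1q → q* = 801.5385, p* = 159.1538.
The subsidy lowers effective supply by 35.1: p = 43.9 + 0.1q.
New quantity: 183.2 − 0.03q = 43.9 + 0.1q → q' = 1071.5385.
Overproduction Δq = 1071.5385 − 801.5385 = 270; wedge = subsidy = 35.1.
Welfare loss = ½ × 270 × 35.1 = €4738.50 thousand.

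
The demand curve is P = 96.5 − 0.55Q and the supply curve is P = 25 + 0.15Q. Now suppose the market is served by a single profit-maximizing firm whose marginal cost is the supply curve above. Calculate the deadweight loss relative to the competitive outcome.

706.95

Competitive equilibrium: 96.5 − 0.55Q = 25 + 0.15Q → Q* = 102.1429, P* = 40.3214.
Marginal revenue: MR = 96.5 − 1.1Q. Set MR = MC: 96.5 − 1.1Q = 25 + 0.15Q → Q_m = 57.2.
Price P_m = 96.5 − 0.55·57.2 = 65.04; MC(Q_m) = 25 + 0.15·57.2 = 33.58.
Competitive Q* = 102.1429, so ΔQ = 44.9429; wedge = 65.04 − 33.58 = 31.46.
DWL = ½ × 44.9429 × 31.46 = 706.95.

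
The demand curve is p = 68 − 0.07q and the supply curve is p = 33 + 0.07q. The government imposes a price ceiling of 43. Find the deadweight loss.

803.57

Competitive equilibrium: 68 − 0.07q = 33 + 0.07q → q* = 250, p* = 50.5.
At the ceiling p = 43, quantity supplied = (43 − 33)/0.07 = 142.8571.
Willingness to pay at q' = 142.8571: 68 − 0.07·142.8571 = 58.
Δq = 250 − 142.8571 = 107.1429; wedge = 58 − 43 = 15.
DWL = ½ × 107.1429 × 15 = 803.57.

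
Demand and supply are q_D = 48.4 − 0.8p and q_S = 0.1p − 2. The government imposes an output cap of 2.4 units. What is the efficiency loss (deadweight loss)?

In inverse form: demand p = 60.5 − 1.25q, supply p = 20 + 10q.
Competitive equilibrium: 60.5 − 1.25q = 20 + 10q → q* = 3.6, p* = 56.
At q = 2.4: demand price = 60.5 − 1.25·2.4 = 57.5; supply price = 20 + 10·2.4 = 44.
Δq = 3.6 − 2.4 = 1.2; wedge = 57.5 − 44 = 13.5.
DWL = ½ × 1.2 × 13.5 = 8.10.

8.10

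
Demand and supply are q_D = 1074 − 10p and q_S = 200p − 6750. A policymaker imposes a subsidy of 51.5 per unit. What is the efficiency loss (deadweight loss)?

12629.76

In inverse form: demand p = 107.4 − 0.1q, supply p = 33.75 + 0.005q.
Competitive equilibrium: 107.4 − 0.1q = 33.75 + 0.005q → q* = 701.4286, p* = 37.2571.
The subsidy lowers effective supply by 51.5: p = 0.005q − 17.75.
New quantity: 107.4 − 0.1q = 0.005q − 17.75 → q' = 1191.9048.
Overproduction Δq = 1191.9048 − 701.4286 = 490.4762; wedge = subsidy = 51.5.
DWL = ½ × 490.4762 × 51.5 = 12629.76.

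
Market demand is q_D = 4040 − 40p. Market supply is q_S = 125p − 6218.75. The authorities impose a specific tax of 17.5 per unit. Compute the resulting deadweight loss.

4640.15

In inverse form: demand p = 101 − 0.025q, supply p = 49.75 + 0.008q.
Competitive equilibrium: 101 − 0.025q = 49.75 + 0.008q → q* = 1553.0303, p* = 62.1742.
With the tax, the buyer price exceeds the seller price by 17.5: (101 − 0.025q) − (49.75 + 0.008q) = 17.5 → q' = 1022.7273.
Δq = 1553.0303 − 1022.7273 = 530.303; the wedge equals the tax, 17.5.
DWL = ½ × 530.303 × 17.5 = 4640.15.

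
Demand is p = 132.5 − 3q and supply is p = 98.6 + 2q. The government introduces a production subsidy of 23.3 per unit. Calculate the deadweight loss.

54.289

Competitive equilibrium: 132.5 − 3q = 98.6 + 2q → q* = 6.78, p* = 112.16.
The subsidy lowers effective supply by 23.3: p = 75.3 + 2q.
New quantity: 132.5 − 3q = 75.3 + 2q → q' = 11.44.
Overproduction Δq = 11.44 − 6.78 = 4.66; wedge = subsidy = 23.3.
Deadweight loss = ½ × 4.66 × 23.3 = 54.289.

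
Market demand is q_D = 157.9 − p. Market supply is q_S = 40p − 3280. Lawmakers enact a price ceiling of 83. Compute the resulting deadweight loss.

In inverse form: demand p = 157.9 − q, supply p = 82 + 0.025q.
Competitive equilibrium: 157.9 − q = 82 + 0.025q → q* = 74.0488, p* = 83.8512.
At the ceiling p = 83, quantity supplied = (83 − 82)/0.025 = 40.
Willingness to pay at q' = 40: 157.9 − 1·40 = 117.9.
Δq = 74.0488 − 40 = 34.0488; wedge = 117.9 − 83 = 34.9.
The triangle = ½ × 34.0488 × 34.9 = 594.15.

594.15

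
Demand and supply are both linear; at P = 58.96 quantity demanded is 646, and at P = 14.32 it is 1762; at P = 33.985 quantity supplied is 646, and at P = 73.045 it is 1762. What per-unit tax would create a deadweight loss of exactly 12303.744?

Demand slope = (14.32 − 58.96)/(1762 − 646) = −0.04, so P = 84.8 − 0.04Q.
Supply slope = (73.045 − 33.985)/(1762 − 646) = 0.035, so P = 11.375 + 0.035Q.
Competitive equilibrium: 84.8 − 0.04Q = 11.375 + 0.035Q → Q* = 979, P* = 45.64.
A tax t gives ΔQ = t/0.075 and wedge t, so DWL = t²/0.15.
t²/0.15 = 12303.744 → t² = 1845.5616 → t = 42.96.

42.96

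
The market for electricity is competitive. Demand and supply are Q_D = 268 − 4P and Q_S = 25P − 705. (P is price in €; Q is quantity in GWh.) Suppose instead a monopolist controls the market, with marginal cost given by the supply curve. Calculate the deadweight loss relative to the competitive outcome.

In inverse form: demand P = 67 − 0.25Q, supply P = 28.2 + 0.04Q.
Competitive equilibrium: 67 − 0.25Q = 28.2 + 0.04Q → Q* = 133.7931, P* = 33.5517.
Marginal revenue: MR = 67 − 0.5Q. Set MR = MC: 67 − 0.5Q = 28.2 + 0.04Q → Q_m = 71.8519.
Price P_m = 67 − 0.25·71.8519 = 49.037; MC(Q_m) = 28.2 + 0.04·71.8519 = 31.0741.
Competitive Q* = 133.7931, so ΔQ = 61.9412; wedge = 49.037 − 31.0741 = 17.9629.
Deadweight loss = ½ × 61.9412 × 17.9629 = €556.32.

€556.32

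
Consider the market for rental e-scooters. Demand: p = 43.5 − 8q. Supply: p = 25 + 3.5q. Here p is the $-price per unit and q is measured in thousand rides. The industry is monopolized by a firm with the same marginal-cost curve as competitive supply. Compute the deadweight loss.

Competitive equilibrium: 43.5 − 8q = 25 + 3.5q → q* = 1.6087, p* = 30.6304.
Marginal revenue: MR = 43.5 − 16q. Set MR = MC: 43.5 − 16q = 25 + 3.5q → q_m = 0.9487.
Price p_m = 43.5 − 8·0.9487 = 35.9104; MC(q_m) = 25 + 3.5·0.9487 = 28.3205.
Competitive q* = 1.6087, so Δq = 0.66; wedge = 35.9104 − 28.3205 = 7.5899.
Welfare loss = ½ × 0.66 × 7.5899 = $2.50 thousand.

$2.50 thousand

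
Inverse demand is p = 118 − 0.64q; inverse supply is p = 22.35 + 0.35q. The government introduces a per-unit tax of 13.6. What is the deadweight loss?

Competitive equilibrium: 118 − 0.64q = 22.35 + 0.35q → q* = 96.6162, p* = 56.1657.
With the tax, the buyer price exceeds the seller price by 13.6: (118 − 0.64q) − (22.35 + 0.35q) = 13.6 → q' = 82.8788.
Δq = 96.6162 − 82.8788 = 13.7374; the wedge equals the tax, 13.6.
Deadweight loss = ½ × 13.7374 × 13.6 = 93.41.

93.41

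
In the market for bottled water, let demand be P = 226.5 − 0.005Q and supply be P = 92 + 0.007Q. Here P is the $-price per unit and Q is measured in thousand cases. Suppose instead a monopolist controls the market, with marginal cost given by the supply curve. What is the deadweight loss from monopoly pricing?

Competitive equilibrium: 226.5 − 0.005Q = 92 + 0.007Q → Q* = 11208.333333, P* = 170.458333.
Marginal revenue: MR = 226.5 − 0.01Q. Set MR = MC: 226.5 − 0.01Q = 92 + 0.007Q → Q_m = 7911.764706.
Price P_m = 226.5 − 0.005·7911.764706 = 186.941176; MC(Q_m) = 92 + 0.007·7911.764706 = 147.382353.
Competitive Q* = 11208.333333, so ΔQ = 3296.568627; wedge = 186.941176 − 147.382353 = 39.558823.
Welfare loss = ½ × 3296.568627 × 39.558823 = $65204.19 thousand.

$65204.19 thousand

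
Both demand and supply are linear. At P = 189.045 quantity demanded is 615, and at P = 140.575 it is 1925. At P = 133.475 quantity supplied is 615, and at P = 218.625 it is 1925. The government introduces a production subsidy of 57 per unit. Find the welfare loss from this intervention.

Demand slope = (140.575 − 189.045)/(1925 − 615) = −0.037, so P = 211.8 − 0.037Q.
Supply slope = (218.625 − 133.475)/(1925 − 615) = 0.065, so P = 93.5 + 0.065Q.
Competitive equilibrium: 211.8 − 0.037Q = 93.5 + 0.065Q → Q* = 1159.8039, P* = 168.8873.
The subsidy lowers effective supply by 57: P = 36.5 + 0.065Q.
New quantity: 211.8 − 0.037Q = 36.5 + 0.065Q → Q' = 1718.6275.
Overproduction ΔQ = 1718.6275 − 1159.8039 = 558.8236; wedge = subsidy = 57.
The triangle = ½ × 558.8236 × 57 = 15926.47.

15926.47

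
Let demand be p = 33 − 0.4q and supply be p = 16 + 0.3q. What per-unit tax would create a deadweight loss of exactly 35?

7

Competitive equilibrium: 33 − 0.4q = 16 + 0.3q → q* = 24.2857, p* = 23.2857.
A tax t gives Δq = t/0.7 and wedge t, so DWL = t²/1.4.
t²/1.4 = 35 → t² = 49 → t = 7.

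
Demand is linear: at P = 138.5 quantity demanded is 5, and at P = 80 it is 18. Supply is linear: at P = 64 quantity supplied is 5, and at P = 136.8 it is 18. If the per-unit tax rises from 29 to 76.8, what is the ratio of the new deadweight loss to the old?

Demand slope = (80 − 138.5)/(18 − 5) = −4.5, so P = 161 − 4.5Q.
Supply slope = (136.8 − 64)/(18 − 5) = 5.6, so P = 36 + 5.6Q.
Competitive equilibrium: 161 − 4.5Q = 36 + 5.6Q → Q* = 12.3762, P* = 105.3069.
For a per-unit tax t: ΔQ = t/10.1, so DWL = ½·t·(t/10.1) = t²/20.2.
At t = 29: DWL = 41.634. At t = 76.8: DWL = 291.992.
Ratio = (76.8/29)² = 7.013.

7.013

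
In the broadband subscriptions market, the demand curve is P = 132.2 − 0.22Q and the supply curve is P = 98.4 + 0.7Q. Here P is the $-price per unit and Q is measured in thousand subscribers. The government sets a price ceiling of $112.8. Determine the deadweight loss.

Competitive equilibrium: 132.2 − 0.22Q = 98.4 + 0.7Q → Q* = 36.7391, P* = 124.1174.
At the ceiling P = 112.8, quantity supplied = (112.8 − 98.4)/0.7 = 20.5714.
Willingness to pay at Q' = 20.5714: 132.2 − 0.22·20.5714 = 127.6743.
ΔQ = 36.7391 − 20.5714 = 16.1677; wedge = 127.6743 − 112.8 = 14.8743.
Deadweight loss = ½ × 16.1677 × 14.8743 = $120.24 thousand.

$120.24 thousand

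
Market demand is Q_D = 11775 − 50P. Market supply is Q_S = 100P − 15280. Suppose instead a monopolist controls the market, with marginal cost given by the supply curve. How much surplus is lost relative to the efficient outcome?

In inverse form: demand P = 235.5 − 0.02Q, supply P = 152.8 + 0.01Q.
Competitive equilibrium: 235.5 − 0.02Q = 152.8 + 0.01Q → Q* = 2756.6667, P* = 180.3667.
Marginal revenue: MR = 235.5 − 0.04Q. Set MR = MC: 235.5 − 0.04Q = 152.8 + 0.01Q → Q_m = 1654.
Price P_m = 235.5 − 0.02·1654 = 202.42; MC(Q_m) = 152.8 + 0.01·1654 = 169.34.
Competitive Q* = 2756.6667, so ΔQ = 1102.6667; wedge = 202.42 − 169.34 = 33.08.
Deadweight loss = ½ × 1102.6667 × 33.08 = 18238.11.

18238.11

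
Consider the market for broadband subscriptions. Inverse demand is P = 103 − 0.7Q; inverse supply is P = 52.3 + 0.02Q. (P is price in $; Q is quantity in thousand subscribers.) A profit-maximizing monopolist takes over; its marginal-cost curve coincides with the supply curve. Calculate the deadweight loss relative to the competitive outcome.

$433.78 thousand

Competitive equilibrium: 103 − 0.7Q = 52.3 + 0.02Q → Q* = 70.4167, P* = 53.7083.
Marginal revenue: MR = 103 − 1.4Q. Set MR = MC: 103 − 1.4Q = 52.3 + 0.02Q → Q_m = 35.7042.
Price P_m = 103 − 0.7·35.7042 = 78.0071; MC(Q_m) = 52.3 + 0.02·35.7042 = 53.0141.
Competitive Q* = 70.4167, so ΔQ = 34.7125; wedge = 78.0071 − 53.0141 = 24.993.
DWL = ½ × 34.7125 × 24.993 = $433.78 thousand.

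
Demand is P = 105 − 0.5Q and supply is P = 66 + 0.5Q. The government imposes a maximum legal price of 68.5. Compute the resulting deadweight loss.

Competitive equilibrium: 105 − 0.5Q = 66 + 0.5Q → Q* = 39, P* = 85.5.
At the ceiling P = 68.5, quantity supplied = (68.5 − 66)/0.5 = 5.
Willingness to pay at Q' = 5: 105 − 0.5·5 = 102.5.
ΔQ = 39 − 5 = 34; wedge = 102.5 − 68.5 = 34.
DWL = ½ × 34 × 34 = 578.

578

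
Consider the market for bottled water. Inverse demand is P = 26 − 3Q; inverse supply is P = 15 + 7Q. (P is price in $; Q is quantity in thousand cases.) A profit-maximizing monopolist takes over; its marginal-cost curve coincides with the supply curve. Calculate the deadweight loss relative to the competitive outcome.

Competitive equilibrium: 26 − 3Q = 15 + 7Q → Q* = 1.1, P* = 22.7.
Marginal revenue: MR = 26 − 6Q. Set MR = MC: 26 − 6Q = 15 + 7Q → Q_m = 0.8462.
Price P_m = 26 − 3·0.8462 = 23.4614; MC(Q_m) = 15 + 7·0.8462 = 20.9234.
Competitive Q* = 1.1, so ΔQ = 0.2538; wedge = 23.4614 − 20.9234 = 2.538.
Deadweight loss = ½ × 0.2538 × 2.538 = $0.32 thousand.

$0.32 thousand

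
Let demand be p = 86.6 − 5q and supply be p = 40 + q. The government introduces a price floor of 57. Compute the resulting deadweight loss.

Competitive equilibrium: 86.6 − 5q = 40 + q → q* = 7.7667, p* = 47.7667.
At the floor p = 57, quantity demanded = (86.6 − 57)/5 = 5.92.
Sellers' marginal cost at q' = 5.92: 40 + 1·5.92 = 45.92.
Δq = 7.7667 − 5.92 = 1.8467; wedge = 57 − 45.92 = 11.08.
The triangle = ½ × 1.8467 × 11.08 = 10.23.

10.23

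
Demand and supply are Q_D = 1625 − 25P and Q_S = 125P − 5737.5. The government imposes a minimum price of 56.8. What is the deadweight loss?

893.20

In inverse form: demand P = 65 − 0.04Q, supply P = 45.9 + 0.008Q.
Competitive equilibrium: 65 − 0.04Q = 45.9 + 0.008Q → Q* = 397.9167, P* = 49.0833.
At the floor P = 56.8, quantity demanded = (65 − 56.8)/0.04 = 205.
Sellers' marginal cost at Q' = 205: 45.9 + 0.008·205 = 47.54.
ΔQ = 397.9167 − 205 = 192.9167; wedge = 56.8 − 47.54 = 9.26.
Deadweight loss = ½ × 192.9167 × 9.26 = 893.20.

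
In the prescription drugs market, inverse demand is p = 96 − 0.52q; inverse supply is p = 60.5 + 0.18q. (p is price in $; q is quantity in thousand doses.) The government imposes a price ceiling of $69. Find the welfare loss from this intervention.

Competitive equilibrium: 96 − 0.52q = 60.5 + 0.18q → q* = 50.7143, p* = 69.6286.
At the ceiling p = 69, quantity supplied = (69 − 60.5)/0.18 = 47.2222.
Willingness to pay at q' = 47.2222: 96 − 0.52·47.2222 = 71.4445.
Δq = 50.7143 − 47.2222 = 3.4921; wedge = 71.4445 − 69 = 2.4445.
Deadweight loss = ½ × 3.4921 × 2.4445 = $4.27 thousand.

$4.27 thousand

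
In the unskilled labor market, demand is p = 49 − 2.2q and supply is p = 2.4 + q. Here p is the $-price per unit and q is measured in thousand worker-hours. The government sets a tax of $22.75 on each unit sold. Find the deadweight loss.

$80.87 thousand

Competitive equilibrium: 49 − 2.2q = 2.4 + q → q* = 14.5625, p* = 16.9625.
With the tax, the buyer price exceeds the seller price by 22.75: (49 − 2.2q) − (2.4 + q) = 22.75 → q' = 7.4531.
Δq = 14.5625 − 7.4531 = 7.1094; the wedge equals the tax, 22.75.
DWL = ½ × 7.1094 × 22.75 = $80.87 thousand.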